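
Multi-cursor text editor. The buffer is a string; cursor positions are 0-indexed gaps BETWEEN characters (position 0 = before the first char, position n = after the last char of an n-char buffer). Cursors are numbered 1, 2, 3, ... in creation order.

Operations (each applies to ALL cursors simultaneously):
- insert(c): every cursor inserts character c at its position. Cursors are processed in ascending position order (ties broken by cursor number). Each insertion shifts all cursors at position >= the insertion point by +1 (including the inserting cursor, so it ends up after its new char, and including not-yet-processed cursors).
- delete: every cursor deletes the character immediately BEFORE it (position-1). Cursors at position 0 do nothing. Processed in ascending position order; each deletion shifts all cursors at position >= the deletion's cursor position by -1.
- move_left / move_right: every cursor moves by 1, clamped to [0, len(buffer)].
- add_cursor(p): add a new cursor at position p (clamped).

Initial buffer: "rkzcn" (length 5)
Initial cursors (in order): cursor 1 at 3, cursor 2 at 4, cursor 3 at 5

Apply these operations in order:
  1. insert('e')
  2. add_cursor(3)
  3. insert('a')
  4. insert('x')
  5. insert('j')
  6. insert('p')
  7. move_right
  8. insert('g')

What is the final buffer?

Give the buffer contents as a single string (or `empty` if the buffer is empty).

After op 1 (insert('e')): buffer="rkzecene" (len 8), cursors c1@4 c2@6 c3@8, authorship ...1.2.3
After op 2 (add_cursor(3)): buffer="rkzecene" (len 8), cursors c4@3 c1@4 c2@6 c3@8, authorship ...1.2.3
After op 3 (insert('a')): buffer="rkzaeaceanea" (len 12), cursors c4@4 c1@6 c2@9 c3@12, authorship ...411.22.33
After op 4 (insert('x')): buffer="rkzaxeaxceaxneax" (len 16), cursors c4@5 c1@8 c2@12 c3@16, authorship ...44111.222.333
After op 5 (insert('j')): buffer="rkzaxjeaxjceaxjneaxj" (len 20), cursors c4@6 c1@10 c2@15 c3@20, authorship ...4441111.2222.3333
After op 6 (insert('p')): buffer="rkzaxjpeaxjpceaxjpneaxjp" (len 24), cursors c4@7 c1@12 c2@18 c3@24, authorship ...444411111.22222.33333
After op 7 (move_right): buffer="rkzaxjpeaxjpceaxjpneaxjp" (len 24), cursors c4@8 c1@13 c2@19 c3@24, authorship ...444411111.22222.33333
After op 8 (insert('g')): buffer="rkzaxjpegaxjpcgeaxjpngeaxjpg" (len 28), cursors c4@9 c1@15 c2@22 c3@28, authorship ...4444141111.122222.2333333

Answer: rkzaxjpegaxjpcgeaxjpngeaxjpg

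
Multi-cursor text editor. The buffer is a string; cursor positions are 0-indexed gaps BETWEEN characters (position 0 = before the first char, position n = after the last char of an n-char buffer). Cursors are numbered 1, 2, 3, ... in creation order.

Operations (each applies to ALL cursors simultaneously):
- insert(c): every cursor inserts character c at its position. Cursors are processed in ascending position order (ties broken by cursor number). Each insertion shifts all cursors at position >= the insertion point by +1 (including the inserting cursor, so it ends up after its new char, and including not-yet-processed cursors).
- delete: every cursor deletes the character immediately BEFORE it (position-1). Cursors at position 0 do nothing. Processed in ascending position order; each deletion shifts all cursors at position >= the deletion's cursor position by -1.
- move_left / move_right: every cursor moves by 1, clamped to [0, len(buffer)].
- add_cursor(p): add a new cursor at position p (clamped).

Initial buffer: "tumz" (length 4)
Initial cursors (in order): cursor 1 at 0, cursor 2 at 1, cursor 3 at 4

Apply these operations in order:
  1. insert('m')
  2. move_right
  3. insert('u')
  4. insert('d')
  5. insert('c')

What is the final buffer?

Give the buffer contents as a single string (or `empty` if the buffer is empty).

After op 1 (insert('m')): buffer="mtmumzm" (len 7), cursors c1@1 c2@3 c3@7, authorship 1.2...3
After op 2 (move_right): buffer="mtmumzm" (len 7), cursors c1@2 c2@4 c3@7, authorship 1.2...3
After op 3 (insert('u')): buffer="mtumuumzmu" (len 10), cursors c1@3 c2@6 c3@10, authorship 1.12.2..33
After op 4 (insert('d')): buffer="mtudmuudmzmud" (len 13), cursors c1@4 c2@8 c3@13, authorship 1.112.22..333
After op 5 (insert('c')): buffer="mtudcmuudcmzmudc" (len 16), cursors c1@5 c2@10 c3@16, authorship 1.1112.222..3333

Answer: mtudcmuudcmzmudc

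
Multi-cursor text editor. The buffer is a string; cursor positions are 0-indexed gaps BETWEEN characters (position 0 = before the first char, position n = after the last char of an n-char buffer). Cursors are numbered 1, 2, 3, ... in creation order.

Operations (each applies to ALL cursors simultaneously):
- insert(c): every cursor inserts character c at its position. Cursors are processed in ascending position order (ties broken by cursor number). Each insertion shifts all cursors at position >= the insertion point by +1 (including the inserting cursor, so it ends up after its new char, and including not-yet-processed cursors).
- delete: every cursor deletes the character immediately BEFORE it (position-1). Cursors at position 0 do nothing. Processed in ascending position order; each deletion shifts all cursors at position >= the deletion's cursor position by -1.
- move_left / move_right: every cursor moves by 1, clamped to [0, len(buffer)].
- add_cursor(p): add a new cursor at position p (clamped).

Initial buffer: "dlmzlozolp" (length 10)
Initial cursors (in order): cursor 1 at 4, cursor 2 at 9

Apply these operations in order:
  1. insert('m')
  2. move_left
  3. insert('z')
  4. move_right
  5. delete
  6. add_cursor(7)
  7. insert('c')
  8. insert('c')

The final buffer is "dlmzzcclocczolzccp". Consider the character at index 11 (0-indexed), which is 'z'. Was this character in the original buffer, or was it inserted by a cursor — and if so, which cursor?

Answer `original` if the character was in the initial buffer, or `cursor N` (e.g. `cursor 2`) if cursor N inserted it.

After op 1 (insert('m')): buffer="dlmzmlozolmp" (len 12), cursors c1@5 c2@11, authorship ....1.....2.
After op 2 (move_left): buffer="dlmzmlozolmp" (len 12), cursors c1@4 c2@10, authorship ....1.....2.
After op 3 (insert('z')): buffer="dlmzzmlozolzmp" (len 14), cursors c1@5 c2@12, authorship ....11.....22.
After op 4 (move_right): buffer="dlmzzmlozolzmp" (len 14), cursors c1@6 c2@13, authorship ....11.....22.
After op 5 (delete): buffer="dlmzzlozolzp" (len 12), cursors c1@5 c2@11, authorship ....1.....2.
After op 6 (add_cursor(7)): buffer="dlmzzlozolzp" (len 12), cursors c1@5 c3@7 c2@11, authorship ....1.....2.
After op 7 (insert('c')): buffer="dlmzzcloczolzcp" (len 15), cursors c1@6 c3@9 c2@14, authorship ....11..3...22.
After op 8 (insert('c')): buffer="dlmzzcclocczolzccp" (len 18), cursors c1@7 c3@11 c2@17, authorship ....111..33...222.
Authorship (.=original, N=cursor N): . . . . 1 1 1 . . 3 3 . . . 2 2 2 .
Index 11: author = original

Answer: original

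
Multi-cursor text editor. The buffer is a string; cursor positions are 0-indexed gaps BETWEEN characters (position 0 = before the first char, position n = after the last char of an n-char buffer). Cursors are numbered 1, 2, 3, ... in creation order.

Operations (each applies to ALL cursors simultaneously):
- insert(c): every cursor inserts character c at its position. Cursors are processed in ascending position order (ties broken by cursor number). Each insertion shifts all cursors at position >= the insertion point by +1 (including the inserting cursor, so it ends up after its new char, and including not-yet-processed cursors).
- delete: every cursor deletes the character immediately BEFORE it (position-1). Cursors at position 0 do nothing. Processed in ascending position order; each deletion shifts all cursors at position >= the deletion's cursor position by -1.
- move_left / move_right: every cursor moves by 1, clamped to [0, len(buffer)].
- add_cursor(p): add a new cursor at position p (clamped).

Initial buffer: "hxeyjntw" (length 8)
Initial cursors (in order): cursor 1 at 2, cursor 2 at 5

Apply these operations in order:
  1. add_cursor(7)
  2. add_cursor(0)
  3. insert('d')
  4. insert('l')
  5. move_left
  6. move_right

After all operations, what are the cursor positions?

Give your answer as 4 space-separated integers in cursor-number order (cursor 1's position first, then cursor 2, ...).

After op 1 (add_cursor(7)): buffer="hxeyjntw" (len 8), cursors c1@2 c2@5 c3@7, authorship ........
After op 2 (add_cursor(0)): buffer="hxeyjntw" (len 8), cursors c4@0 c1@2 c2@5 c3@7, authorship ........
After op 3 (insert('d')): buffer="dhxdeyjdntdw" (len 12), cursors c4@1 c1@4 c2@8 c3@11, authorship 4..1...2..3.
After op 4 (insert('l')): buffer="dlhxdleyjdlntdlw" (len 16), cursors c4@2 c1@6 c2@11 c3@15, authorship 44..11...22..33.
After op 5 (move_left): buffer="dlhxdleyjdlntdlw" (len 16), cursors c4@1 c1@5 c2@10 c3@14, authorship 44..11...22..33.
After op 6 (move_right): buffer="dlhxdleyjdlntdlw" (len 16), cursors c4@2 c1@6 c2@11 c3@15, authorship 44..11...22..33.

Answer: 6 11 15 2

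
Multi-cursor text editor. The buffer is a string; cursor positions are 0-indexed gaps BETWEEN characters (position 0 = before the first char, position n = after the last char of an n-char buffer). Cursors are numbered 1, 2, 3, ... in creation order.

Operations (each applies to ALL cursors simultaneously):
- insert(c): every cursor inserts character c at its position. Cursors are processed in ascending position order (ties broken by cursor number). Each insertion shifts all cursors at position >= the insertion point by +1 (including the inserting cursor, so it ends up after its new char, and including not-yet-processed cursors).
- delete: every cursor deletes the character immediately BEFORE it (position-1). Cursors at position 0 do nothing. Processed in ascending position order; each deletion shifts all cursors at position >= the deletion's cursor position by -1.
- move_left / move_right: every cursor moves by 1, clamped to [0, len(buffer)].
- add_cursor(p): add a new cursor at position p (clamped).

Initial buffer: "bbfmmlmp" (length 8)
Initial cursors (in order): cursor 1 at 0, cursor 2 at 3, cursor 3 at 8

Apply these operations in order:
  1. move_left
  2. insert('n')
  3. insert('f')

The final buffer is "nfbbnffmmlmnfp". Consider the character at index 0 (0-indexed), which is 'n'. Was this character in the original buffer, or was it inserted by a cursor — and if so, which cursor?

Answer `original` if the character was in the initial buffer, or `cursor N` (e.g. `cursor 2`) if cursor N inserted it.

Answer: cursor 1

Derivation:
After op 1 (move_left): buffer="bbfmmlmp" (len 8), cursors c1@0 c2@2 c3@7, authorship ........
After op 2 (insert('n')): buffer="nbbnfmmlmnp" (len 11), cursors c1@1 c2@4 c3@10, authorship 1..2.....3.
After op 3 (insert('f')): buffer="nfbbnffmmlmnfp" (len 14), cursors c1@2 c2@6 c3@13, authorship 11..22.....33.
Authorship (.=original, N=cursor N): 1 1 . . 2 2 . . . . . 3 3 .
Index 0: author = 1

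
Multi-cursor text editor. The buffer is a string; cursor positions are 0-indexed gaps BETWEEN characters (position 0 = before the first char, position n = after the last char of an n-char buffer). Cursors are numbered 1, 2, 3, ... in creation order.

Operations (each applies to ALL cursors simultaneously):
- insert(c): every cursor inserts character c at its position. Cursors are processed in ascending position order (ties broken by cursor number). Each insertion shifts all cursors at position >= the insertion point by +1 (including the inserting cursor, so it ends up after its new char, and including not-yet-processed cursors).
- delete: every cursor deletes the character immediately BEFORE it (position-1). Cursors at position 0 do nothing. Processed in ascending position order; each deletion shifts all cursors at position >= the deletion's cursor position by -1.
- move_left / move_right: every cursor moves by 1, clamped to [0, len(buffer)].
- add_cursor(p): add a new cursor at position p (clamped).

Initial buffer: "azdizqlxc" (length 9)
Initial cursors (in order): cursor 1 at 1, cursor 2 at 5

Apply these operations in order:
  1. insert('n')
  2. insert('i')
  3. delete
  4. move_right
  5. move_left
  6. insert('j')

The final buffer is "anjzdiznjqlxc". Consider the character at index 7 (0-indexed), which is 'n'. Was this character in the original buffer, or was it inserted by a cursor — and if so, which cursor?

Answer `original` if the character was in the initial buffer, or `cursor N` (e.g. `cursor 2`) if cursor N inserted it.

Answer: cursor 2

Derivation:
After op 1 (insert('n')): buffer="anzdiznqlxc" (len 11), cursors c1@2 c2@7, authorship .1....2....
After op 2 (insert('i')): buffer="anizdizniqlxc" (len 13), cursors c1@3 c2@9, authorship .11....22....
After op 3 (delete): buffer="anzdiznqlxc" (len 11), cursors c1@2 c2@7, authorship .1....2....
After op 4 (move_right): buffer="anzdiznqlxc" (len 11), cursors c1@3 c2@8, authorship .1....2....
After op 5 (move_left): buffer="anzdiznqlxc" (len 11), cursors c1@2 c2@7, authorship .1....2....
After op 6 (insert('j')): buffer="anjzdiznjqlxc" (len 13), cursors c1@3 c2@9, authorship .11....22....
Authorship (.=original, N=cursor N): . 1 1 . . . . 2 2 . . . .
Index 7: author = 2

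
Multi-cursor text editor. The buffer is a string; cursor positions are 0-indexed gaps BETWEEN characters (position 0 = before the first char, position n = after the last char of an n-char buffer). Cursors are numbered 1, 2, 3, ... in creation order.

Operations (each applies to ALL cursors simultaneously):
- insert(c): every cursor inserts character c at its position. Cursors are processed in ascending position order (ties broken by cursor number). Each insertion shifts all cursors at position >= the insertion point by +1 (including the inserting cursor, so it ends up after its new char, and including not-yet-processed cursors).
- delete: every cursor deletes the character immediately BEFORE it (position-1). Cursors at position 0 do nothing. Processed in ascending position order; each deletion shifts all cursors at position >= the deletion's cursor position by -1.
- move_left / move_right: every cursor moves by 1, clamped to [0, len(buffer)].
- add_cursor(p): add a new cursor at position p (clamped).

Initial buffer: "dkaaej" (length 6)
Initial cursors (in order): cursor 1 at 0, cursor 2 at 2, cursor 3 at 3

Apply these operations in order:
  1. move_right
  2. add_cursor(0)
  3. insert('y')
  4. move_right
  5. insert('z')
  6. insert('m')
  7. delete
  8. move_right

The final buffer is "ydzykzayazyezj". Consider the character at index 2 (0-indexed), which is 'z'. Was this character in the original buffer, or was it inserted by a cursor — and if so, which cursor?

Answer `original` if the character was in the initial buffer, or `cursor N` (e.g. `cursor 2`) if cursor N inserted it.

Answer: cursor 4

Derivation:
After op 1 (move_right): buffer="dkaaej" (len 6), cursors c1@1 c2@3 c3@4, authorship ......
After op 2 (add_cursor(0)): buffer="dkaaej" (len 6), cursors c4@0 c1@1 c2@3 c3@4, authorship ......
After op 3 (insert('y')): buffer="ydykayayej" (len 10), cursors c4@1 c1@3 c2@6 c3@8, authorship 4.1..2.3..
After op 4 (move_right): buffer="ydykayayej" (len 10), cursors c4@2 c1@4 c2@7 c3@9, authorship 4.1..2.3..
After op 5 (insert('z')): buffer="ydzykzayazyezj" (len 14), cursors c4@3 c1@6 c2@10 c3@13, authorship 4.41.1.2.23.3.
After op 6 (insert('m')): buffer="ydzmykzmayazmyezmj" (len 18), cursors c4@4 c1@8 c2@13 c3@17, authorship 4.441.11.2.223.33.
After op 7 (delete): buffer="ydzykzayazyezj" (len 14), cursors c4@3 c1@6 c2@10 c3@13, authorship 4.41.1.2.23.3.
After op 8 (move_right): buffer="ydzykzayazyezj" (len 14), cursors c4@4 c1@7 c2@11 c3@14, authorship 4.41.1.2.23.3.
Authorship (.=original, N=cursor N): 4 . 4 1 . 1 . 2 . 2 3 . 3 .
Index 2: author = 4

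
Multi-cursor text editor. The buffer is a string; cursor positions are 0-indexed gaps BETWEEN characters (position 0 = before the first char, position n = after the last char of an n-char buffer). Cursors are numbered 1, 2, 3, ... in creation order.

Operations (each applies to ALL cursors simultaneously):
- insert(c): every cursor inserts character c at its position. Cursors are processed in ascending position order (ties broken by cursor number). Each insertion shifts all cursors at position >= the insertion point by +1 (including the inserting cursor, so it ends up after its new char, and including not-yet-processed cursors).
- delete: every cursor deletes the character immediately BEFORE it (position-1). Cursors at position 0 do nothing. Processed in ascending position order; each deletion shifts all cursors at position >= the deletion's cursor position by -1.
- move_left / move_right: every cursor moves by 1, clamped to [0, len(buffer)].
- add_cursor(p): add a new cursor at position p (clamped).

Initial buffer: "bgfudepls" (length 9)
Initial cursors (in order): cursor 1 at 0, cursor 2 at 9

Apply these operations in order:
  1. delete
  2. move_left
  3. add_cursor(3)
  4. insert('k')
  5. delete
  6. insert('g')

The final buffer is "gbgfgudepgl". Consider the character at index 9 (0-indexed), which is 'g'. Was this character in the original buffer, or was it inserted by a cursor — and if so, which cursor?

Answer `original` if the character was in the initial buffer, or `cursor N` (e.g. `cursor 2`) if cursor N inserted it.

Answer: cursor 2

Derivation:
After op 1 (delete): buffer="bgfudepl" (len 8), cursors c1@0 c2@8, authorship ........
After op 2 (move_left): buffer="bgfudepl" (len 8), cursors c1@0 c2@7, authorship ........
After op 3 (add_cursor(3)): buffer="bgfudepl" (len 8), cursors c1@0 c3@3 c2@7, authorship ........
After op 4 (insert('k')): buffer="kbgfkudepkl" (len 11), cursors c1@1 c3@5 c2@10, authorship 1...3....2.
After op 5 (delete): buffer="bgfudepl" (len 8), cursors c1@0 c3@3 c2@7, authorship ........
After op 6 (insert('g')): buffer="gbgfgudepgl" (len 11), cursors c1@1 c3@5 c2@10, authorship 1...3....2.
Authorship (.=original, N=cursor N): 1 . . . 3 . . . . 2 .
Index 9: author = 2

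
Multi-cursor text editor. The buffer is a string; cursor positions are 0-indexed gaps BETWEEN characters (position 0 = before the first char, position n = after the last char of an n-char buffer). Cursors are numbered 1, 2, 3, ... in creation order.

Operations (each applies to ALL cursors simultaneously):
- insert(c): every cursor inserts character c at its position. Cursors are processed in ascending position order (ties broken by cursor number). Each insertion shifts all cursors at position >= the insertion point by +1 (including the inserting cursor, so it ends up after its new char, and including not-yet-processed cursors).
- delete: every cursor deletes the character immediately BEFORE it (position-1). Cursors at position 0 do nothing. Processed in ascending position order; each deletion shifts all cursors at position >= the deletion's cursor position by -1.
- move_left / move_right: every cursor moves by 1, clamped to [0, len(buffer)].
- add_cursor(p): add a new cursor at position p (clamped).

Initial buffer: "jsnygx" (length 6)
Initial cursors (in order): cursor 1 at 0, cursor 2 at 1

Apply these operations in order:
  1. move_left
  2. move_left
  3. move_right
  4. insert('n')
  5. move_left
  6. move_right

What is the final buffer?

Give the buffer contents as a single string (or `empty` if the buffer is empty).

Answer: jnnsnygx

Derivation:
After op 1 (move_left): buffer="jsnygx" (len 6), cursors c1@0 c2@0, authorship ......
After op 2 (move_left): buffer="jsnygx" (len 6), cursors c1@0 c2@0, authorship ......
After op 3 (move_right): buffer="jsnygx" (len 6), cursors c1@1 c2@1, authorship ......
After op 4 (insert('n')): buffer="jnnsnygx" (len 8), cursors c1@3 c2@3, authorship .12.....
After op 5 (move_left): buffer="jnnsnygx" (len 8), cursors c1@2 c2@2, authorship .12.....
After op 6 (move_right): buffer="jnnsnygx" (len 8), cursors c1@3 c2@3, authorship .12.....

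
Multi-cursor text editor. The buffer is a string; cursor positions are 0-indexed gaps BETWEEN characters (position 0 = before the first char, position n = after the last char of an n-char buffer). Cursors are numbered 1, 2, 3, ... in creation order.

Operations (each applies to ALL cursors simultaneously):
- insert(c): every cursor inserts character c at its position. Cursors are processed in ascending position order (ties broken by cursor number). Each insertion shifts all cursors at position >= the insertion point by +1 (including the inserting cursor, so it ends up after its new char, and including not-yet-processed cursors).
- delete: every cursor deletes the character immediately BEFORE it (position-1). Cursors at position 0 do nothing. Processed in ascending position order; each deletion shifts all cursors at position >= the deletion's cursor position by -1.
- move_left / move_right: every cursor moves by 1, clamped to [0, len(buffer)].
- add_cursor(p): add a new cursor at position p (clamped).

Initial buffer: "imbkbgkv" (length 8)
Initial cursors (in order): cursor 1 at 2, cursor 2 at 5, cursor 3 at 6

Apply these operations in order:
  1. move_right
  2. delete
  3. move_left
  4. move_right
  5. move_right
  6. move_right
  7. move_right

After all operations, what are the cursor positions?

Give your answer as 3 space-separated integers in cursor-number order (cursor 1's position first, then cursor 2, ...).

After op 1 (move_right): buffer="imbkbgkv" (len 8), cursors c1@3 c2@6 c3@7, authorship ........
After op 2 (delete): buffer="imkbv" (len 5), cursors c1@2 c2@4 c3@4, authorship .....
After op 3 (move_left): buffer="imkbv" (len 5), cursors c1@1 c2@3 c3@3, authorship .....
After op 4 (move_right): buffer="imkbv" (len 5), cursors c1@2 c2@4 c3@4, authorship .....
After op 5 (move_right): buffer="imkbv" (len 5), cursors c1@3 c2@5 c3@5, authorship .....
After op 6 (move_right): buffer="imkbv" (len 5), cursors c1@4 c2@5 c3@5, authorship .....
After op 7 (move_right): buffer="imkbv" (len 5), cursors c1@5 c2@5 c3@5, authorship .....

Answer: 5 5 5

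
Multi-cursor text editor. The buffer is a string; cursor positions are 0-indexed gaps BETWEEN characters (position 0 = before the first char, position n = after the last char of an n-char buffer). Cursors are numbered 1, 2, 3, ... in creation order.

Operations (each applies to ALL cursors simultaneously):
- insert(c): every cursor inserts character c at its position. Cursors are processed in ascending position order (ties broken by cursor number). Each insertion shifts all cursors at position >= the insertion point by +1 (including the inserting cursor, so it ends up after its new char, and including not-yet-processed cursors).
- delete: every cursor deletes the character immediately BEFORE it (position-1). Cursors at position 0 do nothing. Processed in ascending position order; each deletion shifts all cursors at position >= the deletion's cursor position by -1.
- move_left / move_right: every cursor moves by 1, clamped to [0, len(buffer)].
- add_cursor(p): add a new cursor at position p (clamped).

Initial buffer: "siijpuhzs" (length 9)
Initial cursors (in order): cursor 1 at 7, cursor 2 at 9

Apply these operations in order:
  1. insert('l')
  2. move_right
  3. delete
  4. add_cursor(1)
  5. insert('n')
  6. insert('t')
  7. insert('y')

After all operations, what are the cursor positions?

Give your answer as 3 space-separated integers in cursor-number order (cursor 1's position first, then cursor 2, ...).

Answer: 14 18 4

Derivation:
After op 1 (insert('l')): buffer="siijpuhlzsl" (len 11), cursors c1@8 c2@11, authorship .......1..2
After op 2 (move_right): buffer="siijpuhlzsl" (len 11), cursors c1@9 c2@11, authorship .......1..2
After op 3 (delete): buffer="siijpuhls" (len 9), cursors c1@8 c2@9, authorship .......1.
After op 4 (add_cursor(1)): buffer="siijpuhls" (len 9), cursors c3@1 c1@8 c2@9, authorship .......1.
After op 5 (insert('n')): buffer="sniijpuhlnsn" (len 12), cursors c3@2 c1@10 c2@12, authorship .3......11.2
After op 6 (insert('t')): buffer="sntiijpuhlntsnt" (len 15), cursors c3@3 c1@12 c2@15, authorship .33......111.22
After op 7 (insert('y')): buffer="sntyiijpuhlntysnty" (len 18), cursors c3@4 c1@14 c2@18, authorship .333......1111.222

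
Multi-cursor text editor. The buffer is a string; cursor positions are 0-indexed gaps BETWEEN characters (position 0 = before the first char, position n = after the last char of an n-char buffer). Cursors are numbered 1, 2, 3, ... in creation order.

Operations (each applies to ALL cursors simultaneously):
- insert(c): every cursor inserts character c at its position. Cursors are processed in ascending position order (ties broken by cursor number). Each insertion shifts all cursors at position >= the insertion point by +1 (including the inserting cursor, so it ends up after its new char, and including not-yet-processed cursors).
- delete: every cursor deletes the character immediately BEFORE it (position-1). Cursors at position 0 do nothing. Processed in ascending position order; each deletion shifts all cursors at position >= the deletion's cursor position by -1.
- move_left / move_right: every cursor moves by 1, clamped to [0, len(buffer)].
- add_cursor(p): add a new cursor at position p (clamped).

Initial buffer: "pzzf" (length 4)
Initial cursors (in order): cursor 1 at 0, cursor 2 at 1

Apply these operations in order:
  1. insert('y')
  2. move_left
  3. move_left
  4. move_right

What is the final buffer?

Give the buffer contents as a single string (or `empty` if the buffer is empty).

After op 1 (insert('y')): buffer="ypyzzf" (len 6), cursors c1@1 c2@3, authorship 1.2...
After op 2 (move_left): buffer="ypyzzf" (len 6), cursors c1@0 c2@2, authorship 1.2...
After op 3 (move_left): buffer="ypyzzf" (len 6), cursors c1@0 c2@1, authorship 1.2...
After op 4 (move_right): buffer="ypyzzf" (len 6), cursors c1@1 c2@2, authorship 1.2...

Answer: ypyzzf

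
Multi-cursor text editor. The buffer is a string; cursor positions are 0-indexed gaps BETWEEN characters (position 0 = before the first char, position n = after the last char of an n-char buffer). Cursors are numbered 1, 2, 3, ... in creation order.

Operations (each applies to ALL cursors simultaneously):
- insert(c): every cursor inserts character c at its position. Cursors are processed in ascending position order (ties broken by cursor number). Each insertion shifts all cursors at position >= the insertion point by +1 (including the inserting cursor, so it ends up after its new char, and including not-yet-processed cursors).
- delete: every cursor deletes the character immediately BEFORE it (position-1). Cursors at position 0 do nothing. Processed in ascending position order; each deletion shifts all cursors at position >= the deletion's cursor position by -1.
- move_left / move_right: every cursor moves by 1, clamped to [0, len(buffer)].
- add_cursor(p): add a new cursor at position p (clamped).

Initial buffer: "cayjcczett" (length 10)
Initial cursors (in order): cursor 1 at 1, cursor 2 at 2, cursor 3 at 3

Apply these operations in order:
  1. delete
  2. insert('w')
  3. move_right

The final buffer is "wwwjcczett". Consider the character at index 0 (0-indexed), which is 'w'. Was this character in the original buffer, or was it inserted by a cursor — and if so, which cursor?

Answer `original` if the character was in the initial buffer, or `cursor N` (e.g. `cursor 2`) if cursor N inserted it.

After op 1 (delete): buffer="jcczett" (len 7), cursors c1@0 c2@0 c3@0, authorship .......
After op 2 (insert('w')): buffer="wwwjcczett" (len 10), cursors c1@3 c2@3 c3@3, authorship 123.......
After op 3 (move_right): buffer="wwwjcczett" (len 10), cursors c1@4 c2@4 c3@4, authorship 123.......
Authorship (.=original, N=cursor N): 1 2 3 . . . . . . .
Index 0: author = 1

Answer: cursor 1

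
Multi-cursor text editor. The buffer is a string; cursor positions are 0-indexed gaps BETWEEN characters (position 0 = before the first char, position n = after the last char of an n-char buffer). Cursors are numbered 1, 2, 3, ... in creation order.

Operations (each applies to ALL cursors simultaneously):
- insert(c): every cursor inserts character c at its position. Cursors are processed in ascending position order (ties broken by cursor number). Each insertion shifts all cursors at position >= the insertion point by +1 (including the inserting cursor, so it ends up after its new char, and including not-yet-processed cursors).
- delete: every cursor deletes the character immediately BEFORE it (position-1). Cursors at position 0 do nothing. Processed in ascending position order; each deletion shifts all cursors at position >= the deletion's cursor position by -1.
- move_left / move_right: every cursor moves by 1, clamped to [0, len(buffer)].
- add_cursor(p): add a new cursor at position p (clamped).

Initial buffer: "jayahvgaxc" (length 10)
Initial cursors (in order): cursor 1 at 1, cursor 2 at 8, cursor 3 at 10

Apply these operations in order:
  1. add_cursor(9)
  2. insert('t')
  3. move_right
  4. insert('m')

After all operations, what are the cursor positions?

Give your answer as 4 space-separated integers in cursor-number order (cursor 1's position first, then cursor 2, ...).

After op 1 (add_cursor(9)): buffer="jayahvgaxc" (len 10), cursors c1@1 c2@8 c4@9 c3@10, authorship ..........
After op 2 (insert('t')): buffer="jtayahvgatxtct" (len 14), cursors c1@2 c2@10 c4@12 c3@14, authorship .1.......2.4.3
After op 3 (move_right): buffer="jtayahvgatxtct" (len 14), cursors c1@3 c2@11 c4@13 c3@14, authorship .1.......2.4.3
After op 4 (insert('m')): buffer="jtamyahvgatxmtcmtm" (len 18), cursors c1@4 c2@13 c4@16 c3@18, authorship .1.1......2.24.433

Answer: 4 13 18 16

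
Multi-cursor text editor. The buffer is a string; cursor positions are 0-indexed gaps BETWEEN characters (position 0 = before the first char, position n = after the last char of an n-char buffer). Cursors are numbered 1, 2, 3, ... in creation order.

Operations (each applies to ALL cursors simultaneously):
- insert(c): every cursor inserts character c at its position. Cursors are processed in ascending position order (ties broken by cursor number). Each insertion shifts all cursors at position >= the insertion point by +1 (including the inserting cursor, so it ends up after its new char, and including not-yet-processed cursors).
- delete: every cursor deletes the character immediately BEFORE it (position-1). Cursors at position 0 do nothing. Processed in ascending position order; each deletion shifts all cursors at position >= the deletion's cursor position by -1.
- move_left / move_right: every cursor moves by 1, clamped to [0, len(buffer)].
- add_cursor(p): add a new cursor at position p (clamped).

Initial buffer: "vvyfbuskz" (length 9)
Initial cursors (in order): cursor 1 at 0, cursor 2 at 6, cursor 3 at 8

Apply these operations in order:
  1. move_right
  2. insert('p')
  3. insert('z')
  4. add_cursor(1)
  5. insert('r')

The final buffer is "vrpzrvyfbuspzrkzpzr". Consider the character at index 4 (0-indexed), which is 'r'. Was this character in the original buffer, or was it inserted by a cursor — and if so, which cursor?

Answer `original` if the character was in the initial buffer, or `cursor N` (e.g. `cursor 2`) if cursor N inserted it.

After op 1 (move_right): buffer="vvyfbuskz" (len 9), cursors c1@1 c2@7 c3@9, authorship .........
After op 2 (insert('p')): buffer="vpvyfbuspkzp" (len 12), cursors c1@2 c2@9 c3@12, authorship .1......2..3
After op 3 (insert('z')): buffer="vpzvyfbuspzkzpz" (len 15), cursors c1@3 c2@11 c3@15, authorship .11......22..33
After op 4 (add_cursor(1)): buffer="vpzvyfbuspzkzpz" (len 15), cursors c4@1 c1@3 c2@11 c3@15, authorship .11......22..33
After op 5 (insert('r')): buffer="vrpzrvyfbuspzrkzpzr" (len 19), cursors c4@2 c1@5 c2@14 c3@19, authorship .4111......222..333
Authorship (.=original, N=cursor N): . 4 1 1 1 . . . . . . 2 2 2 . . 3 3 3
Index 4: author = 1

Answer: cursor 1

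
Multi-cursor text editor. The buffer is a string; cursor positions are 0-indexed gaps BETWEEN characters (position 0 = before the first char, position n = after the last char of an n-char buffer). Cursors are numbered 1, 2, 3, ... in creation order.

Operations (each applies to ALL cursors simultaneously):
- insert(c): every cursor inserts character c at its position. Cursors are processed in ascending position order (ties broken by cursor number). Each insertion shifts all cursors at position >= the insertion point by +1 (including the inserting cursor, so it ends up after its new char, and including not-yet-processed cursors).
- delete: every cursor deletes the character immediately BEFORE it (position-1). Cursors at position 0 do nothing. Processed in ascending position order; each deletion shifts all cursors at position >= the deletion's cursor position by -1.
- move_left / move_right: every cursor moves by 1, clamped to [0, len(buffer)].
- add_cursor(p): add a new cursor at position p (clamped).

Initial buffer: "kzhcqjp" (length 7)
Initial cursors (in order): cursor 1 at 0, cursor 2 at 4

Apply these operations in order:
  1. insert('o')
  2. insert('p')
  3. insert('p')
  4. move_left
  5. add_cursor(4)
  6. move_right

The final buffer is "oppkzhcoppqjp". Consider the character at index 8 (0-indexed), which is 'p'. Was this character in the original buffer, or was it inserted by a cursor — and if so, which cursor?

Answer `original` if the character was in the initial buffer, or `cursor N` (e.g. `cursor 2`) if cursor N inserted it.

After op 1 (insert('o')): buffer="okzhcoqjp" (len 9), cursors c1@1 c2@6, authorship 1....2...
After op 2 (insert('p')): buffer="opkzhcopqjp" (len 11), cursors c1@2 c2@8, authorship 11....22...
After op 3 (insert('p')): buffer="oppkzhcoppqjp" (len 13), cursors c1@3 c2@10, authorship 111....222...
After op 4 (move_left): buffer="oppkzhcoppqjp" (len 13), cursors c1@2 c2@9, authorship 111....222...
After op 5 (add_cursor(4)): buffer="oppkzhcoppqjp" (len 13), cursors c1@2 c3@4 c2@9, authorship 111....222...
After op 6 (move_right): buffer="oppkzhcoppqjp" (len 13), cursors c1@3 c3@5 c2@10, authorship 111....222...
Authorship (.=original, N=cursor N): 1 1 1 . . . . 2 2 2 . . .
Index 8: author = 2

Answer: cursor 2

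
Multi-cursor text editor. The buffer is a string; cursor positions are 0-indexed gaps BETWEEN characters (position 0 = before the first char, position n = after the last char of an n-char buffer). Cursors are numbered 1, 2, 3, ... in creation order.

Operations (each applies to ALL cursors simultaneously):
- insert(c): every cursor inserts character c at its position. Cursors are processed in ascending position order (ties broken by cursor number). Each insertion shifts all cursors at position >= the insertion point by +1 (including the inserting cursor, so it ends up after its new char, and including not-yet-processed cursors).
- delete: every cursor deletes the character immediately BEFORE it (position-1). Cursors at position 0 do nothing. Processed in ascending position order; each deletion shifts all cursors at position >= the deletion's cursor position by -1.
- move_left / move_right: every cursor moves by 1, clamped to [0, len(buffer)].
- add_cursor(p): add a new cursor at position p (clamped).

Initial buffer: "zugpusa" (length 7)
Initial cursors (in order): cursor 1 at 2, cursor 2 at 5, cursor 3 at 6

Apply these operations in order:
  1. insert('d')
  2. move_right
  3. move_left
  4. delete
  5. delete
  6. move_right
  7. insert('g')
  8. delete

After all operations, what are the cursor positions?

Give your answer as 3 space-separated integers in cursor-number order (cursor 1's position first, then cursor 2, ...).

Answer: 2 4 4

Derivation:
After op 1 (insert('d')): buffer="zudgpudsda" (len 10), cursors c1@3 c2@7 c3@9, authorship ..1...2.3.
After op 2 (move_right): buffer="zudgpudsda" (len 10), cursors c1@4 c2@8 c3@10, authorship ..1...2.3.
After op 3 (move_left): buffer="zudgpudsda" (len 10), cursors c1@3 c2@7 c3@9, authorship ..1...2.3.
After op 4 (delete): buffer="zugpusa" (len 7), cursors c1@2 c2@5 c3@6, authorship .......
After op 5 (delete): buffer="zgpa" (len 4), cursors c1@1 c2@3 c3@3, authorship ....
After op 6 (move_right): buffer="zgpa" (len 4), cursors c1@2 c2@4 c3@4, authorship ....
After op 7 (insert('g')): buffer="zggpagg" (len 7), cursors c1@3 c2@7 c3@7, authorship ..1..23
After op 8 (delete): buffer="zgpa" (len 4), cursors c1@2 c2@4 c3@4, authorship ....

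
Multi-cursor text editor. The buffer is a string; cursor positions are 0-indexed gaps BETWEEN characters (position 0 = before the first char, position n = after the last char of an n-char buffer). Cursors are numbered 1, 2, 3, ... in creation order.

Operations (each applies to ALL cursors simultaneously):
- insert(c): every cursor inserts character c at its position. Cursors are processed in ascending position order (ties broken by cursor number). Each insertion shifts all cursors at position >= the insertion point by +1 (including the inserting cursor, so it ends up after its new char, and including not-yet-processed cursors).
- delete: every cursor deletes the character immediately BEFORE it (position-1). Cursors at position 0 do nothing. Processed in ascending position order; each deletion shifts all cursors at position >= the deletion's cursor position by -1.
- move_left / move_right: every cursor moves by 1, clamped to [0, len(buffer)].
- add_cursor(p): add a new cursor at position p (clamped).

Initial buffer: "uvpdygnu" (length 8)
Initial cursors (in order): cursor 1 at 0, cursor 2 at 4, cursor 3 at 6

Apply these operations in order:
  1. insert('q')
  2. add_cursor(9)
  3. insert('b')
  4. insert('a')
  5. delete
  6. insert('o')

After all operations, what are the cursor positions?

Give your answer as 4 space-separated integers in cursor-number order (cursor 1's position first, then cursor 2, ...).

After op 1 (insert('q')): buffer="quvpdqygqnu" (len 11), cursors c1@1 c2@6 c3@9, authorship 1....2..3..
After op 2 (add_cursor(9)): buffer="quvpdqygqnu" (len 11), cursors c1@1 c2@6 c3@9 c4@9, authorship 1....2..3..
After op 3 (insert('b')): buffer="qbuvpdqbygqbbnu" (len 15), cursors c1@2 c2@8 c3@13 c4@13, authorship 11....22..334..
After op 4 (insert('a')): buffer="qbauvpdqbaygqbbaanu" (len 19), cursors c1@3 c2@10 c3@17 c4@17, authorship 111....222..33434..
After op 5 (delete): buffer="qbuvpdqbygqbbnu" (len 15), cursors c1@2 c2@8 c3@13 c4@13, authorship 11....22..334..
After op 6 (insert('o')): buffer="qbouvpdqboygqbboonu" (len 19), cursors c1@3 c2@10 c3@17 c4@17, authorship 111....222..33434..

Answer: 3 10 17 17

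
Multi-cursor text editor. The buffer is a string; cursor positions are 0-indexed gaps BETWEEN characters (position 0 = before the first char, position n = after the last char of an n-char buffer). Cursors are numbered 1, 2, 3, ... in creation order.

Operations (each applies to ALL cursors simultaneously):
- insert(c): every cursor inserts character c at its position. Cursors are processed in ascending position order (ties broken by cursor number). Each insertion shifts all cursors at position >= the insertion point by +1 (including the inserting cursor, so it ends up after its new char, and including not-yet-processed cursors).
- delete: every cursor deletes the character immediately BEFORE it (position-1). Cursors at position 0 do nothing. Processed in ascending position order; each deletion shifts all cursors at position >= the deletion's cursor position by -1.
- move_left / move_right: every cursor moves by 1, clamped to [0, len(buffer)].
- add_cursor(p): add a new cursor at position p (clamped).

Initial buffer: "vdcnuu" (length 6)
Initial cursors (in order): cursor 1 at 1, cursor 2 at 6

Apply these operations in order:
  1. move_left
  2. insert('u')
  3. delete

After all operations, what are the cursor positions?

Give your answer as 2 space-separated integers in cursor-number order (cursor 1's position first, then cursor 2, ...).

Answer: 0 5

Derivation:
After op 1 (move_left): buffer="vdcnuu" (len 6), cursors c1@0 c2@5, authorship ......
After op 2 (insert('u')): buffer="uvdcnuuu" (len 8), cursors c1@1 c2@7, authorship 1.....2.
After op 3 (delete): buffer="vdcnuu" (len 6), cursors c1@0 c2@5, authorship ......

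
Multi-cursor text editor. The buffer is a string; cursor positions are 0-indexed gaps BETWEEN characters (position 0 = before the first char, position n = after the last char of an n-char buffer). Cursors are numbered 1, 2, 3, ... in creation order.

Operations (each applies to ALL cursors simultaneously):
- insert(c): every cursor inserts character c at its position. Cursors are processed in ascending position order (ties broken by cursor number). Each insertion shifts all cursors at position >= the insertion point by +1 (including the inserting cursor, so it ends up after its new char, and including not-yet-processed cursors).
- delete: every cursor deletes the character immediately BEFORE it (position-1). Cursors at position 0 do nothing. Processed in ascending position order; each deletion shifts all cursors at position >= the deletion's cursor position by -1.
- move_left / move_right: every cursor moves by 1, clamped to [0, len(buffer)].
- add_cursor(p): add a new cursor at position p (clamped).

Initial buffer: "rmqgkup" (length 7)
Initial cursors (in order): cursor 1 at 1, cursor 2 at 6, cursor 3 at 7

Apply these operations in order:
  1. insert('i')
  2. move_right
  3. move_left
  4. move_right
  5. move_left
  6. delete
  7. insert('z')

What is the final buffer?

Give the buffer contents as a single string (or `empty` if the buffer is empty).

Answer: rzmqgkuzzi

Derivation:
After op 1 (insert('i')): buffer="rimqgkuipi" (len 10), cursors c1@2 c2@8 c3@10, authorship .1.....2.3
After op 2 (move_right): buffer="rimqgkuipi" (len 10), cursors c1@3 c2@9 c3@10, authorship .1.....2.3
After op 3 (move_left): buffer="rimqgkuipi" (len 10), cursors c1@2 c2@8 c3@9, authorship .1.....2.3
After op 4 (move_right): buffer="rimqgkuipi" (len 10), cursors c1@3 c2@9 c3@10, authorship .1.....2.3
After op 5 (move_left): buffer="rimqgkuipi" (len 10), cursors c1@2 c2@8 c3@9, authorship .1.....2.3
After op 6 (delete): buffer="rmqgkui" (len 7), cursors c1@1 c2@6 c3@6, authorship ......3
After op 7 (insert('z')): buffer="rzmqgkuzzi" (len 10), cursors c1@2 c2@9 c3@9, authorship .1.....233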